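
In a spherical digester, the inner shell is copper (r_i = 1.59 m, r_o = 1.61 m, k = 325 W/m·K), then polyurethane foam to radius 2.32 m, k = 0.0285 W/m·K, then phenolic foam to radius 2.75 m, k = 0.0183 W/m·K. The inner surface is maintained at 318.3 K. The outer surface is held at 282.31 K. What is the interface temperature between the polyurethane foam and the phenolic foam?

T = 295.1 K

Series thermal resistances, inner to outer:
  R_copper = (1/1.59 − 1/1.61)/(4πk) = 0.007813/(4π·325) = 1.913×10^-6 K/W
  R_polyurethane foam = (1/1.61 − 1/2.32)/(4πk) = 0.1901/(4π·0.0285) = 0.5307 K/W
  R_phenolic foam = (1/2.32 − 1/2.75)/(4πk) = 0.06740/(4π·0.0183) = 0.2931 K/W
ΣR = 1.913×10^-6 + 0.5307 + 0.2931 = 0.8238 K/W
Q = ΔT/ΣR = (318.3 K − 282.31 K)/0.8238 = 43.69 W
From the inner boundary to the polyurethane foam/phenolic foam interface, ΣR_partial = 0.5307 K/W.
T_interface = T_in − Q·ΣR_partial = 318.3 K − (43.69)(0.5307) = 295.1 K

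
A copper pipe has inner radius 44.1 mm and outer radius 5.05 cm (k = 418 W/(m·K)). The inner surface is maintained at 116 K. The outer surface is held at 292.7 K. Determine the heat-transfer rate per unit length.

Q' = 3420 kW/m

Q' = 2πk·ΔT/ln(r₂/r₁) = 2π × 418 × 176.7 / ln(0.0505/0.0441) = 3.42×10^6 W/m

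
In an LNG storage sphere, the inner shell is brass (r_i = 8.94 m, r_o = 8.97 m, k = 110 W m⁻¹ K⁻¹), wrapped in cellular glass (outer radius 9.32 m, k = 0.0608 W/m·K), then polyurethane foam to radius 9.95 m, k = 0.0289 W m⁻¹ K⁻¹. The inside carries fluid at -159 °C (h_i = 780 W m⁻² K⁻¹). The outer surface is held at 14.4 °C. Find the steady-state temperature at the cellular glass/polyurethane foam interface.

Series thermal resistances, inner to outer:
  R_conv,in = 1/(4πr²h) = 1/(4π·8.94²·780) = 1.276×10^-6 K/W
  R_brass = (1/8.94 − 1/8.97)/(4πk) = 3.741×10^-4/(4π·110) = 2.706×10^-7 K/W
  R_cellular glass = (1/8.97 − 1/9.32)/(4πk) = 0.004187/(4π·0.0608) = 0.005480 K/W
  R_polyurethane foam = (1/9.32 − 1/9.95)/(4πk) = 0.006794/(4π·0.0289) = 0.01871 K/W
ΣR = 1.276×10^-6 + 2.706×10^-7 + 0.005480 + 0.01871 = 0.02419 K/W
Q = ΔT/ΣR = (-159 °C − 14.4 °C)/0.02419 = -7168 W
From the inner boundary to the cellular glass/polyurethane foam interface, ΣR_partial = 0.005482 K/W.
T_interface = T_in − Q·ΣR_partial = -159 °C − (-7168)(0.005482) = -120 °C

T = -120 °C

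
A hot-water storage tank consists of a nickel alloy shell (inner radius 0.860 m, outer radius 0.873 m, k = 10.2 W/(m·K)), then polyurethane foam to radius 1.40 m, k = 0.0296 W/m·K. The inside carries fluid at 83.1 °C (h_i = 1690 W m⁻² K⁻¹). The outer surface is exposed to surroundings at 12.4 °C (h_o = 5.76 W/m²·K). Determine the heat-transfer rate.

Q = 60.6 W

Series thermal resistances, inner to outer:
  R_conv,in = 1/(4πr²h) = 1/(4π·0.860²·1690) = 6.367×10^-5 K/W
  R_nickel alloy = (1/0.860 − 1/0.873)/(4πk) = 0.01732/(4π·10.2) = 1.351×10^-4 K/W
  R_polyurethane foam = (1/0.873 − 1/1.40)/(4πk) = 0.4312/(4π·0.0296) = 1.159 K/W
  R_conv,out = 1/(4πr²h) = 1/(4π·1.40²·5.76) = 0.007049 K/W
ΣR = 6.367×10^-5 + 1.351×10^-4 + 1.159 + 0.007049 = 1.166 K/W
Q = ΔT/ΣR = (83.1 °C − 12.4 °C)/1.166 = 60.6 W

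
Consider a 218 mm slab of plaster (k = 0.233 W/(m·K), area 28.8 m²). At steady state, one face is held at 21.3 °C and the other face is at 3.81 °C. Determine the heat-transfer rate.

Q = kA·ΔT/L = 0.233 × 28.8 × |21.3 °C − 3.81 °C| / 0.218 = 538 W

Q = 538 W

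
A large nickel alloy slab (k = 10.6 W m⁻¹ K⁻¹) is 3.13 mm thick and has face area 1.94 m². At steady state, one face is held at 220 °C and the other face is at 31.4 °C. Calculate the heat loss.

Q = 1.24×10^6 W

Q = kA·ΔT/L = 10.6 × 1.94 × |220 °C − 31.4 °C| / 0.00313 = 1.24×10^6 W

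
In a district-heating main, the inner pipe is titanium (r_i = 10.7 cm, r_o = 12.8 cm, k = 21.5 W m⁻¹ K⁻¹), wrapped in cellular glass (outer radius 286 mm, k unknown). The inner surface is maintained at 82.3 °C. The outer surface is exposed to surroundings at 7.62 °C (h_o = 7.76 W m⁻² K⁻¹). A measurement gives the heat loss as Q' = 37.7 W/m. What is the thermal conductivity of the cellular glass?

k = 0.0671 W/m·K

ΣR = ΔT/Q' = |82.3 − 7.62|/37.7 = 1.981 m·K/W
Known resistances:
  R'_titanium = ln(0.128/0.107)/(2πk) = 0.1792/(2π·21.5) = 0.001327 m·K/W
  R'_conv,out = 1/(2πr h) = 1/(2π·0.286·7.76) = 0.07171 m·K/W
R_cellular glass = ΣR − ΣR_known = 1.981 − 0.07304 = 1.908 m·K/W
ln(r₂/r₁)/(2πk) = 1.908 ⇒ k = 0.8040/(2π·1.908) = 0.0671 W/m·K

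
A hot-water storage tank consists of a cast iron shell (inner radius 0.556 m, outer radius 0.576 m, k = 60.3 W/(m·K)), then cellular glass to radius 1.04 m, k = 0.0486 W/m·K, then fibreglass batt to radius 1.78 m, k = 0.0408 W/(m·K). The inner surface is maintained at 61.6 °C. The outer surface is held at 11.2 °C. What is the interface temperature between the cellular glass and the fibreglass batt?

T = 30.4 °C

Series thermal resistances, inner to outer:
  R_cast iron = (1/0.556 − 1/0.576)/(4πk) = 0.06245/(4π·60.3) = 8.241×10^-5 K/W
  R_cellular glass = (1/0.576 − 1/1.04)/(4πk) = 0.7746/(4π·0.0486) = 1.268 K/W
  R_fibreglass batt = (1/1.04 − 1/1.78)/(4πk) = 0.3997/(4π·0.0408) = 0.7797 K/W
ΣR = 8.241×10^-5 + 1.268 + 0.7797 = 2.048 K/W
Q = ΔT/ΣR = (61.6 °C − 11.2 °C)/2.048 = 24.61 W
From the inner boundary to the cellular glass/fibreglass batt interface, ΣR_partial = 1.268 K/W.
T_interface = T_in − Q·ΣR_partial = 61.6 °C − (24.61)(1.268) = 30.4 °C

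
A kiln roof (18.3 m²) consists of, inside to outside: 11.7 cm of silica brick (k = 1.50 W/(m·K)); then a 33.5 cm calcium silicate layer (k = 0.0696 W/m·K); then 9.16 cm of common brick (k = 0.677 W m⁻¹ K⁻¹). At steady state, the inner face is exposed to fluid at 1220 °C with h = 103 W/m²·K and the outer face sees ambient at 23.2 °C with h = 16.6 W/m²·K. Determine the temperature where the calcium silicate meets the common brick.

T = 69 °C

Treat each layer as a resistance in series:
  R_conv,in = 1/(hA) = 1/(103·18.3) = 5.305×10^-4 K/W
  R_silica brick = L/(kA) = 0.117/(1.50·18.3) = 0.004262 K/W
  R_calcium silicate = L/(kA) = 0.335/(0.0696·18.3) = 0.2630 K/W
  R_common brick = L/(kA) = 0.0916/(0.677·18.3) = 0.007394 K/W
  R_conv,out = 1/(hA) = 1/(16.6·18.3) = 0.003292 K/W
ΣR = 5.305×10^-4 + 0.004262 + 0.2630 + 0.007394 + 0.003292 = 0.2785 K/W
Q = ΔT/ΣR = (1220 °C − 23.2 °C)/0.2785 = 4297 W
From the inner boundary to the calcium silicate/common brick interface, ΣR_partial = 0.2678 K/W.
T_interface = T_in − Q·ΣR_partial = 1220 °C − (4297)(0.2678) = 69 °C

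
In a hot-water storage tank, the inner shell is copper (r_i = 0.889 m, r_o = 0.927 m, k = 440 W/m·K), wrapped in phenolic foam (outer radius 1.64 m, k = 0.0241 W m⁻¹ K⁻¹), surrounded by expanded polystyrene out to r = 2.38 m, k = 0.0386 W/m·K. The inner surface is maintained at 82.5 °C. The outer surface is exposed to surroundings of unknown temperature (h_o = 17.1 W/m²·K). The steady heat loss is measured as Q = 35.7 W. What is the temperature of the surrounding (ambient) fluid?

Series resistances:
  R_copper = (1/0.889 − 1/0.927)/(4πk) = 0.04611/(4π·440) = 8.339×10^-6 K/W
  R_phenolic foam = (1/0.927 − 1/1.64)/(4πk) = 0.4690/(4π·0.0241) = 1.549 K/W
  R_expanded polystyrene = (1/1.64 − 1/2.38)/(4πk) = 0.1896/(4π·0.0386) = 0.3909 K/W
  R_conv,out = 1/(4πr²h) = 1/(4π·2.38²·17.1) = 8.216×10^-4 K/W
ΣR = 1.940 K/W
ΔT = Q·ΣR = 35.7 × 1.940 = 69.26 K
Heat flows outward, so T_out = T_in − ΔT = 82.5 − 69.26 = 13.2 °C

T_out = 13.2 °C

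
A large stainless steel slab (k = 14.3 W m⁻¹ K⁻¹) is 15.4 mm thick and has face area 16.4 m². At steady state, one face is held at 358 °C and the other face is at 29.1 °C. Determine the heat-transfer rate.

Q = 5010 kW

Q = kA·ΔT/L = 14.3 × 16.4 × |358 °C − 29.1 °C| / 0.0154 = 5.01×10^6 W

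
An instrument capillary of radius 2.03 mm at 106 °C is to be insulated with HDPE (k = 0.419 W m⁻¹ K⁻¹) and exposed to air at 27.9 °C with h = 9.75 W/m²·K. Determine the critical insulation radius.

For a cylinder, r_cr = k_ins/h = 0.419/9.75 = 0.0430 m = 4.30 cm

r_cr = 4.30 cm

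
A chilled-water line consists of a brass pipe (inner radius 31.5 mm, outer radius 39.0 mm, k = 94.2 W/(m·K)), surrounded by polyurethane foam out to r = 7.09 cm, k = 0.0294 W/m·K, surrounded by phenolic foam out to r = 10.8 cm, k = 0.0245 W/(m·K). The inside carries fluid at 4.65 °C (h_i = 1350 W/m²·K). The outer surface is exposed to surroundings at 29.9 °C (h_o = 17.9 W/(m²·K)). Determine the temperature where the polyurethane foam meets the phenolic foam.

Resistance network (inner→outer):
  R'_conv,in = 1/(2πr h) = 1/(2π·0.0315·1350) = 0.003743 m·K/W
  R'_brass = ln(0.0390/0.0315)/(2πk) = 0.2136/(2π·94.2) = 3.608×10^-4 m·K/W
  R'_polyurethane foam = ln(0.0709/0.0390)/(2πk) = 0.5977/(2π·0.0294) = 3.236 m·K/W
  R'_phenolic foam = ln(0.108/0.0709)/(2πk) = 0.4209/(2π·0.0245) = 2.734 m·K/W
  R'_conv,out = 1/(2πr h) = 1/(2π·0.108·17.9) = 0.08233 m·K/W
ΣR = 0.003743 + 3.608×10^-4 + 3.236 + 2.734 + 0.08233 = 6.056 m·K/W
Q' = ΔT/ΣR = (4.65 °C − 29.9 °C)/6.056 = -4.169 W/m
From the inner boundary to the polyurethane foam/phenolic foam interface, ΣR_partial = 3.240 m·K/W.
T_interface = T_in − Q'·ΣR_partial = 4.65 °C − (-4.169)(3.240) = 18.2 °C

T = 18.2 °C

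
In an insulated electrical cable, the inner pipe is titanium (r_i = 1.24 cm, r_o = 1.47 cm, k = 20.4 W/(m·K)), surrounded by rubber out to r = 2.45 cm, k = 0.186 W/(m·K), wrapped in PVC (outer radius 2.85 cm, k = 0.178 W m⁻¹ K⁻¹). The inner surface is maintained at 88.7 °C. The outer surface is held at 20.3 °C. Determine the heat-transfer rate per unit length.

Treat each layer as a resistance in series:
  R'_titanium = ln(0.0147/0.0124)/(2πk) = 0.1702/(2π·20.4) = 0.001327 m·K/W
  R'_rubber = ln(0.0245/0.0147)/(2πk) = 0.5108/(2π·0.186) = 0.4371 m·K/W
  R'_PVC = ln(0.0285/0.0245)/(2πk) = 0.1512/(2π·0.178) = 0.1352 m·K/W
ΣR = 0.001327 + 0.4371 + 0.1352 = 0.5736 m·K/W
Q' = ΔT/ΣR = (88.7 °C − 20.3 °C)/0.5736 = 119 W/m

Q' = 119 W/m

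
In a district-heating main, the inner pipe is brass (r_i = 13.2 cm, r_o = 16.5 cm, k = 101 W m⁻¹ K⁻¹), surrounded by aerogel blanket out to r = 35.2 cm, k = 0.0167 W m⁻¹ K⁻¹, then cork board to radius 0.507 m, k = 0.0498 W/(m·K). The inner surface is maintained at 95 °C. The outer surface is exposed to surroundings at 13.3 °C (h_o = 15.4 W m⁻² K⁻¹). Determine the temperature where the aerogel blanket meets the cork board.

T = 24.8 °C

Series thermal resistances, inner to outer:
  R'_brass = ln(0.165/0.132)/(2πk) = 0.2231/(2π·101) = 3.516×10^-4 m·K/W
  R'_aerogel blanket = ln(0.352/0.165)/(2πk) = 0.7577/(2π·0.0167) = 7.221 m·K/W
  R'_cork board = ln(0.507/0.352)/(2πk) = 0.3649/(2π·0.0498) = 1.166 m·K/W
  R'_conv,out = 1/(2πr h) = 1/(2π·0.507·15.4) = 0.02038 m·K/W
ΣR = 3.516×10^-4 + 7.221 + 1.166 + 0.02038 = 8.408 m·K/W
Q' = ΔT/ΣR = (95 °C − 13.3 °C)/8.408 = 9.717 W/m
From the inner boundary to the aerogel blanket/cork board interface, ΣR_partial = 7.221 m·K/W.
T_interface = T_in − Q'·ΣR_partial = 95 °C − (9.717)(7.221) = 24.8 °C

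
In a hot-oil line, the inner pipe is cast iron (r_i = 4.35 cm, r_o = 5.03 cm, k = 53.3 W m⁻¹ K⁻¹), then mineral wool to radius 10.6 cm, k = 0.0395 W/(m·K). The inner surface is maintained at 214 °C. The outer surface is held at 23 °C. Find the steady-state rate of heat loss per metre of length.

Series thermal resistances, inner to outer:
  R'_cast iron = ln(0.0503/0.0435)/(2πk) = 0.1452/(2π·53.3) = 4.337×10^-4 m·K/W
  R'_mineral wool = ln(0.106/0.0503)/(2πk) = 0.7454/(2π·0.0395) = 3.004 m·K/W
ΣR = 4.337×10^-4 + 3.004 = 3.004 m·K/W
Q' = ΔT/ΣR = (214 °C − 23 °C)/3.004 = 63.6 W/m

Q' = 63.6 W/m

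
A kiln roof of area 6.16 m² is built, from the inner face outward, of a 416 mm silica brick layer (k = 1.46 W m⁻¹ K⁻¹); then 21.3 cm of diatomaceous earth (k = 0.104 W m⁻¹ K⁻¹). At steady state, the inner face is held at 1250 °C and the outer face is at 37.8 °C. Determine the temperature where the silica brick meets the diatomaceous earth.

T = 1102 °C

Treat each layer as a resistance in series:
  R_silica brick = L/(kA) = 0.416/(1.46·6.16) = 0.04626 K/W
  R_diatomaceous earth = L/(kA) = 0.213/(0.104·6.16) = 0.3325 K/W
ΣR = 0.04626 + 0.3325 = 0.3788 K/W
Q = ΔT/ΣR = (1250 °C − 37.8 °C)/0.3788 = 3200 W
From the inner boundary to the silica brick/diatomaceous earth interface, ΣR_partial = 0.04626 K/W.
T_interface = T_in − Q·ΣR_partial = 1250 °C − (3200)(0.04626) = 1102 °C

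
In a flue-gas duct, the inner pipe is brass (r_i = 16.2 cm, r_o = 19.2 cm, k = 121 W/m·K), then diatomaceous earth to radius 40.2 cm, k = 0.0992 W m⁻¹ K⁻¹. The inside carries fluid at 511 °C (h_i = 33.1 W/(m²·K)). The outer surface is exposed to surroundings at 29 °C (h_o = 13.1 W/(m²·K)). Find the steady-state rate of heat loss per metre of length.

Q' = 387 W/m

Series thermal resistances, inner to outer:
  R'_conv,in = 1/(2πr h) = 1/(2π·0.162·33.1) = 0.02968 m·K/W
  R'_brass = ln(0.192/0.162)/(2πk) = 0.1699/(2π·121) = 2.235×10^-4 m·K/W
  R'_diatomaceous earth = ln(0.402/0.192)/(2πk) = 0.7390/(2π·0.0992) = 1.186 m·K/W
  R'_conv,out = 1/(2πr h) = 1/(2π·0.402·13.1) = 0.03022 m·K/W
ΣR = 0.02968 + 2.235×10^-4 + 1.186 + 0.03022 = 1.246 m·K/W
Q' = ΔT/ΣR = (511 °C − 29 °C)/1.246 = 387 W/m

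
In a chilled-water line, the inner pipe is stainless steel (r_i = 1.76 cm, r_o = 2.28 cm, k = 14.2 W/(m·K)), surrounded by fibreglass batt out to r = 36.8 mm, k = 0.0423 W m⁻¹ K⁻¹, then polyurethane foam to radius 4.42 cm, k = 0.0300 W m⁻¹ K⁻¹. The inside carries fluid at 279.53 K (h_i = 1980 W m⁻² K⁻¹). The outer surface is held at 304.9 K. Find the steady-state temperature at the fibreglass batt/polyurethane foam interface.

T = 296.0 K

Treat each layer as a resistance in series:
  R'_conv,in = 1/(2πr h) = 1/(2π·0.0176·1980) = 0.004567 m·K/W
  R'_stainless steel = ln(0.0228/0.0176)/(2πk) = 0.2589/(2π·14.2) = 0.002901 m·K/W
  R'_fibreglass batt = ln(0.0368/0.0228)/(2πk) = 0.4787/(2π·0.0423) = 1.801 m·K/W
  R'_polyurethane foam = ln(0.0442/0.0368)/(2πk) = 0.1832/(2π·0.0300) = 0.9720 m·K/W
ΣR = 0.004567 + 0.002901 + 1.801 + 0.9720 = 2.780 m·K/W
Q' = ΔT/ΣR = (279.53 K − 304.9 K)/2.780 = -9.126 W/m
From the inner boundary to the fibreglass batt/polyurethane foam interface, ΣR_partial = 1.808 m·K/W.
T_interface = T_in − Q'·ΣR_partial = 279.53 K − (-9.126)(1.808) = 296.0 K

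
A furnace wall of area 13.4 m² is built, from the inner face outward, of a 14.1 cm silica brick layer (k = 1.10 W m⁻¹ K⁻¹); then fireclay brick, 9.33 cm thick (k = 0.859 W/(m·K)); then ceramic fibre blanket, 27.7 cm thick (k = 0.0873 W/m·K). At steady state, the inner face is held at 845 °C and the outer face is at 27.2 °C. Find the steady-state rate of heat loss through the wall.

Treat each layer as a resistance in series:
  R_silica brick = L/(kA) = 0.141/(1.10·13.4) = 0.009566 K/W
  R_fireclay brick = L/(kA) = 0.0933/(0.859·13.4) = 0.008106 K/W
  R_ceramic fibre blanket = L/(kA) = 0.277/(0.0873·13.4) = 0.2368 K/W
ΣR = 0.009566 + 0.008106 + 0.2368 = 0.2545 K/W
Q = ΔT/ΣR = (845 °C − 27.2 °C)/0.2545 = 3210 W

Q = 3.21 kW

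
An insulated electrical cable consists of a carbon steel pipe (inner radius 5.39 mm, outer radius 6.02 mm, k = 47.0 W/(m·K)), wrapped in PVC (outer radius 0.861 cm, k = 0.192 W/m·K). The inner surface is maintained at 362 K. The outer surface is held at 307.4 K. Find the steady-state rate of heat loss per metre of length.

Treat each layer as a resistance in series:
  R'_carbon steel = ln(0.00602/0.00539)/(2πk) = 0.1105/(2π·47.0) = 3.743×10^-4 m·K/W
  R'_PVC = ln(0.00861/0.00602)/(2πk) = 0.3578/(2π·0.192) = 0.2966 m·K/W
ΣR = 3.743×10^-4 + 0.2966 = 0.2970 m·K/W
Q' = ΔT/ΣR = (362 K − 307.4 K)/0.2970 = 184 W/m

Q' = 184 W/m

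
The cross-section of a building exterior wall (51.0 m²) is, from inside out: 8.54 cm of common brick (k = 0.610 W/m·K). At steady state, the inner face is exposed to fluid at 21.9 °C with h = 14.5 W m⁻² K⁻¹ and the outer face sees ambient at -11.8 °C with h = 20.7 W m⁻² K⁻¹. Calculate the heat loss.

Resistance network (inner→outer):
  R_conv,in = 1/(hA) = 1/(14.5·51.0) = 0.001352 K/W
  R_common brick = L/(kA) = 0.0854/(0.610·51.0) = 0.002745 K/W
  R_conv,out = 1/(hA) = 1/(20.7·51.0) = 9.472×10^-4 K/W
ΣR = 0.001352 + 0.002745 + 9.472×10^-4 = 0.005044 K/W
Q = ΔT/ΣR = (21.9 °C − -11.8 °C)/0.005044 = 6680 W

Q = 6680 W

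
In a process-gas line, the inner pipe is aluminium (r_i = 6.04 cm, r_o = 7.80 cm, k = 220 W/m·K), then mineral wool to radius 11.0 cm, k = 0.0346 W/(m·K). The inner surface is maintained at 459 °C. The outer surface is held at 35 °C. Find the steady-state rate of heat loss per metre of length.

Series thermal resistances, inner to outer:
  R'_aluminium = ln(0.0780/0.0604)/(2πk) = 0.2557/(2π·220) = 1.850×10^-4 m·K/W
  R'_mineral wool = ln(0.110/0.0780)/(2πk) = 0.3438/(2π·0.0346) = 1.581 m·K/W
ΣR = 1.850×10^-4 + 1.581 = 1.581 m·K/W
Q' = ΔT/ΣR = (459 °C − 35 °C)/1.581 = 268 W/m

Q' = 268 W/m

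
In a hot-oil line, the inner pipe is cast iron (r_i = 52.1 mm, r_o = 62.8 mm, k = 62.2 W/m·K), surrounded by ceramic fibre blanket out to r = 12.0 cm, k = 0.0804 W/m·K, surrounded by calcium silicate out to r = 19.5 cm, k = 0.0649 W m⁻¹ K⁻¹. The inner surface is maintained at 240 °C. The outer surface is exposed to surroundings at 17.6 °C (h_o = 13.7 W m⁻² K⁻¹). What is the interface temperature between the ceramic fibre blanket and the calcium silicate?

Treat each layer as a resistance in series:
  R'_cast iron = ln(0.0628/0.0521)/(2πk) = 0.1868/(2π·62.2) = 4.780×10^-4 m·K/W
  R'_ceramic fibre blanket = ln(0.120/0.0628)/(2πk) = 0.6475/(2π·0.0804) = 1.282 m·K/W
  R'_calcium silicate = ln(0.195/0.120)/(2πk) = 0.4855/(2π·0.0649) = 1.191 m·K/W
  R'_conv,out = 1/(2πr h) = 1/(2π·0.195·13.7) = 0.05958 m·K/W
ΣR = 4.780×10^-4 + 1.282 + 1.191 + 0.05958 = 2.533 m·K/W
Q' = ΔT/ΣR = (240 °C − 17.6 °C)/2.533 = 87.80 W/m
From the inner boundary to the ceramic fibre blanket/calcium silicate interface, ΣR_partial = 1.282 m·K/W.
T_interface = T_in − Q'·ΣR_partial = 240 °C − (87.80)(1.282) = 127 °C

T = 127 °C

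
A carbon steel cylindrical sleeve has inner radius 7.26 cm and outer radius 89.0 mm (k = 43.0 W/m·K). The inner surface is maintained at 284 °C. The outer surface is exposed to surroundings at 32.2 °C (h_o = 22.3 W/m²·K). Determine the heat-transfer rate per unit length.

Resistance network (inner→outer):
  R'_carbon steel = ln(0.0890/0.0726)/(2πk) = 0.2037/(2π·43.0) = 7.538×10^-4 m·K/W
  R'_conv,out = 1/(2πr h) = 1/(2π·0.0890·22.3) = 0.08019 m·K/W
ΣR = 7.538×10^-4 + 0.08019 = 0.08094 m·K/W
Q' = ΔT/ΣR = (284 °C − 32.2 °C)/0.08094 = 3110 W/m

Q' = 3.11 kW/m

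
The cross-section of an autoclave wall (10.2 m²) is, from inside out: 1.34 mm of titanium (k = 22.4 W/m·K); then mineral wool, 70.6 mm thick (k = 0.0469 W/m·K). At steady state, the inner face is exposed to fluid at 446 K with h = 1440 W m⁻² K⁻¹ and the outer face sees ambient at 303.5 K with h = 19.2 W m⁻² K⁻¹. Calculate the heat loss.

Q = 933 W

Treat each layer as a resistance in series:
  R_conv,in = 1/(hA) = 1/(1440·10.2) = 6.808×10^-5 K/W
  R_titanium = L/(kA) = 0.00134/(22.4·10.2) = 5.865×10^-6 K/W
  R_mineral wool = L/(kA) = 0.0706/(0.0469·10.2) = 0.1476 K/W
  R_conv,out = 1/(hA) = 1/(19.2·10.2) = 0.005106 K/W
ΣR = 6.808×10^-5 + 5.865×10^-6 + 0.1476 + 0.005106 = 0.1528 K/W
Q = ΔT/ΣR = (446 K − 303.5 K)/0.1528 = 933 W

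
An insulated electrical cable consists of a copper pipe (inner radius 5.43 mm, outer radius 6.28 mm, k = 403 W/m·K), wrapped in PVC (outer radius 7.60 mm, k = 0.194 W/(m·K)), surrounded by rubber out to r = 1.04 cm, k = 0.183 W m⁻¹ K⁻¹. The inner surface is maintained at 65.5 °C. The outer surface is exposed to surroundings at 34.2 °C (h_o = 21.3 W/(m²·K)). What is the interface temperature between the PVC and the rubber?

Treat each layer as a resistance in series:
  R'_copper = ln(0.00628/0.00543)/(2πk) = 0.1454/(2π·403) = 5.743×10^-5 m·K/W
  R'_PVC = ln(0.00760/0.00628)/(2πk) = 0.1908/(2π·0.194) = 0.1565 m·K/W
  R'_rubber = ln(0.0104/0.00760)/(2πk) = 0.3137/(2π·0.183) = 0.2728 m·K/W
  R'_conv,out = 1/(2πr h) = 1/(2π·0.0104·21.3) = 0.7185 m·K/W
ΣR = 5.743×10^-5 + 0.1565 + 0.2728 + 0.7185 = 1.148 m·K/W
Q' = ΔT/ΣR = (65.5 °C − 34.2 °C)/1.148 = 27.26 W/m
From the inner boundary to the PVC/rubber interface, ΣR_partial = 0.1566 m·K/W.
T_interface = T_in − Q'·ΣR_partial = 65.5 °C − (27.26)(0.1566) = 61.2 °C

T = 61.2 °C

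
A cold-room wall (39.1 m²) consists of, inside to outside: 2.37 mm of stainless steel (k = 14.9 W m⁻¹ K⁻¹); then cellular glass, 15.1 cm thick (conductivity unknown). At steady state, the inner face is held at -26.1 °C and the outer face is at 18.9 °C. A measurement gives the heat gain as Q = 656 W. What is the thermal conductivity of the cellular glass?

k = 0.0563 W/m·K

ΣR = ΔT/Q = |-26.1 − 18.9|/656 = 0.06860 K/W
Known resistances:
  R_stainless steel = L/(kA) = 0.00237/(14.9·39.1) = 4.068×10^-6 K/W
R_cellular glass = ΣR − ΣR_known = 0.06860 − 4.068×10^-6 = 0.06860 K/W
L/(kA) = 0.06860 ⇒ k = 0.151/(0.06860·39.1) = 0.0563 W/m·K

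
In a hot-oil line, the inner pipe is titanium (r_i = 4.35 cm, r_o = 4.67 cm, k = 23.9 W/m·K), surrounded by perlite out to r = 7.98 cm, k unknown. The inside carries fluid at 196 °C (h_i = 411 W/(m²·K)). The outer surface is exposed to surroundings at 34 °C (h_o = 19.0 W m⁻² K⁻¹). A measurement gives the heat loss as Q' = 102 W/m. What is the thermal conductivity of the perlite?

ΣR = ΔT/Q' = |196 − 34|/102 = 1.588 m·K/W
Known resistances:
  R'_conv,in = 1/(2πr h) = 1/(2π·0.0435·411) = 0.008902 m·K/W
  R'_titanium = ln(0.0467/0.0435)/(2πk) = 0.07098/(2π·23.9) = 4.727×10^-4 m·K/W
  R'_conv,out = 1/(2πr h) = 1/(2π·0.0798·19.0) = 0.1050 m·K/W
R_perlite = ΣR − ΣR_known = 1.588 − 0.1144 = 1.474 m·K/W
ln(r₂/r₁)/(2πk) = 1.474 ⇒ k = 0.5358/(2π·1.474) = 0.0579 W/m·K

k = 0.0579 W/m·K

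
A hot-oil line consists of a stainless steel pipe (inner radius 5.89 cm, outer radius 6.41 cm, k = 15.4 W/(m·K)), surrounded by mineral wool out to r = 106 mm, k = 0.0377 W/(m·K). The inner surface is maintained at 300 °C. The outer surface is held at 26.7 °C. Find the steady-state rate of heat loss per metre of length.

Resistance network (inner→outer):
  R'_stainless steel = ln(0.0641/0.0589)/(2πk) = 0.08460/(2π·15.4) = 8.744×10^-4 m·K/W
  R'_mineral wool = ln(0.106/0.0641)/(2πk) = 0.5030/(2π·0.0377) = 2.123 m·K/W
ΣR = 8.744×10^-4 + 2.123 = 2.124 m·K/W
Q' = ΔT/ΣR = (300 °C − 26.7 °C)/2.124 = 129 W/m

Q' = 129 W/m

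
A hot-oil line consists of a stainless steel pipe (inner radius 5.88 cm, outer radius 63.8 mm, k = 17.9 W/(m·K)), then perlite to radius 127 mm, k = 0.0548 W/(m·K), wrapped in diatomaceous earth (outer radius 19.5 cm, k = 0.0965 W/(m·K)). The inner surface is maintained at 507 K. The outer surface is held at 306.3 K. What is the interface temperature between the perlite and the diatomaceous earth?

Series thermal resistances, inner to outer:
  R'_stainless steel = ln(0.0638/0.0588)/(2πk) = 0.08161/(2π·17.9) = 7.256×10^-4 m·K/W
  R'_perlite = ln(0.127/0.0638)/(2πk) = 0.6884/(2π·0.0548) = 1.999 m·K/W
  R'_diatomaceous earth = ln(0.195/0.127)/(2πk) = 0.4288/(2π·0.0965) = 0.7072 m·K/W
ΣR = 7.256×10^-4 + 1.999 + 0.7072 = 2.707 m·K/W
Q' = ΔT/ΣR = (507 K − 306.3 K)/2.707 = 74.14 W/m
From the inner boundary to the perlite/diatomaceous earth interface, ΣR_partial = 2.000 m·K/W.
T_interface = T_in − Q'·ΣR_partial = 507 K − (74.14)(2.000) = 358.7 K

T = 358.7 K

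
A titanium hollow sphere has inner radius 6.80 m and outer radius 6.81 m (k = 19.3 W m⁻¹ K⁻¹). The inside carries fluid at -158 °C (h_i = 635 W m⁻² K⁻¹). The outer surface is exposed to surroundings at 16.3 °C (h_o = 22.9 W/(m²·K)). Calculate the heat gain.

Q = 2.22×10^6 W

Series thermal resistances, inner to outer:
  R_conv,in = 1/(4πr²h) = 1/(4π·6.80²·635) = 2.710×10^-6 K/W
  R_titanium = (1/6.80 − 1/6.81)/(4πk) = 2.159×10^-4/(4π·19.3) = 8.904×10^-7 K/W
  R_conv,out = 1/(4πr²h) = 1/(4π·6.81²·22.9) = 7.493×10^-5 K/W
ΣR = 2.710×10^-6 + 8.904×10^-7 + 7.493×10^-5 = 7.853×10^-5 K/W
Q = ΔT/ΣR = (-158 °C − 16.3 °C)/7.853×10^-5 = -2.22×10^6 W
(Negative Q ⇒ heat flows inward; heat gain = 2.22×10^6 W.)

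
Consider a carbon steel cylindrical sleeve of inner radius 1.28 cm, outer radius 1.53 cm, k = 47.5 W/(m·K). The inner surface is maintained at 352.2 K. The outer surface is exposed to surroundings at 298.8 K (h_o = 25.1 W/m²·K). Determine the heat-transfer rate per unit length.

Q' = 129 W/m

Treat each layer as a resistance in series:
  R'_carbon steel = ln(0.0153/0.0128)/(2πk) = 0.1784/(2π·47.5) = 5.978×10^-4 m·K/W
  R'_conv,out = 1/(2πr h) = 1/(2π·0.0153·25.1) = 0.4144 m·K/W
ΣR = 5.978×10^-4 + 0.4144 = 0.4150 m·K/W
Q' = ΔT/ΣR = (352.2 K − 298.8 K)/0.4150 = 129 W/m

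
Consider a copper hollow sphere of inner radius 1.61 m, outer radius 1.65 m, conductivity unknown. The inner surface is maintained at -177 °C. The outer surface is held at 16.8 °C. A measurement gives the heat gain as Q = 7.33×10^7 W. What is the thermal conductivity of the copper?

k = 453 W/m·K

ΣR = ΔT/Q = |-177 − 16.8|/7.33×10^7 = 2.644×10^-6 K/W
(1/r₁−1/r₂)/(4πk) = 2.644×10^-6 ⇒ k = 0.01506/(4π·2.644×10^-6) = 453 W/m·K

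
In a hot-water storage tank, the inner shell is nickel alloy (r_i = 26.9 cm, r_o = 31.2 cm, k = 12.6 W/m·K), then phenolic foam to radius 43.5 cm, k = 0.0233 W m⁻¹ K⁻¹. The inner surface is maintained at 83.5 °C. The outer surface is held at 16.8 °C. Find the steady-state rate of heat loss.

Series thermal resistances, inner to outer:
  R_nickel alloy = (1/0.269 − 1/0.312)/(4πk) = 0.5123/(4π·12.6) = 0.003236 K/W
  R_phenolic foam = (1/0.312 − 1/0.435)/(4πk) = 0.9063/(4π·0.0233) = 3.095 K/W
ΣR = 0.003236 + 3.095 = 3.098 K/W
Q = ΔT/ΣR = (83.5 °C − 16.8 °C)/3.098 = 21.5 W

Q = 21.5 W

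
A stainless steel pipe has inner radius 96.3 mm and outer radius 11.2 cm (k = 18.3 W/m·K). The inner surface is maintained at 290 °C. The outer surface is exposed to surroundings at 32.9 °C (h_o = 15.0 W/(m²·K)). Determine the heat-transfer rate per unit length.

Resistance network (inner→outer):
  R'_stainless steel = ln(0.112/0.0963)/(2πk) = 0.1510/(2π·18.3) = 0.001314 m·K/W
  R'_conv,out = 1/(2πr h) = 1/(2π·0.112·15.0) = 0.09474 m·K/W
ΣR = 0.001314 + 0.09474 = 0.09605 m·K/W
Q' = ΔT/ΣR = (290 °C − 32.9 °C)/0.09605 = 2680 W/m

Q' = 2.68 kW/m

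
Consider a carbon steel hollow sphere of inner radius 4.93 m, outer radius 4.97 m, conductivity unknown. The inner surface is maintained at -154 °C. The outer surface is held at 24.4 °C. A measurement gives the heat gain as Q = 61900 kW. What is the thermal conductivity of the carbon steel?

k = 45.1 W/m·K

ΣR = ΔT/Q = |-154 − 24.4|/6.19×10^7 = 2.882×10^-6 K/W
(1/r₁−1/r₂)/(4πk) = 2.882×10^-6 ⇒ k = 0.001633/(4π·2.882×10^-6) = 45.1 W/m·K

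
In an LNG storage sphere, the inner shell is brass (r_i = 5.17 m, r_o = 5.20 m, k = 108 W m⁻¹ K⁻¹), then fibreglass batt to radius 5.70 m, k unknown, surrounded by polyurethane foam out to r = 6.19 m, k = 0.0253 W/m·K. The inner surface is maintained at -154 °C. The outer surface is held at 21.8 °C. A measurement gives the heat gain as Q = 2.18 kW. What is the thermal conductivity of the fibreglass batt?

k = 0.0363 W/m·K

ΣR = ΔT/Q = |-154 − 21.8|/2180 = 0.08064 K/W
Known resistances:
  R_brass = (1/5.17 − 1/5.20)/(4πk) = 0.001116/(4π·108) = 8.222×10^-7 K/W
  R_polyurethane foam = (1/5.70 − 1/6.19)/(4πk) = 0.01389/(4π·0.0253) = 0.04368 K/W
R_fibreglass batt = ΣR − ΣR_known = 0.08064 − 0.04368 = 0.03696 K/W
(1/r₁−1/r₂)/(4πk) = 0.03696 ⇒ k = 0.01687/(4π·0.03696) = 0.0363 W/m·K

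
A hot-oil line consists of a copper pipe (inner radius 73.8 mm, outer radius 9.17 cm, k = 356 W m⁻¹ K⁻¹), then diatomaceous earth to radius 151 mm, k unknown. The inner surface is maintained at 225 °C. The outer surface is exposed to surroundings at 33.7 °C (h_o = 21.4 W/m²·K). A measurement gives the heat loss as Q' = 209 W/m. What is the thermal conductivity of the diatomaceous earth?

k = 0.0917 W/m·K

ΣR = ΔT/Q' = |225 − 33.7|/209 = 0.9153 m·K/W
Known resistances:
  R'_copper = ln(0.0917/0.0738)/(2πk) = 0.2172/(2π·356) = 9.709×10^-5 m·K/W
  R'_conv,out = 1/(2πr h) = 1/(2π·0.151·21.4) = 0.04925 m·K/W
R_diatomaceous earth = ΣR − ΣR_known = 0.9153 − 0.04935 = 0.8659 m·K/W
ln(r₂/r₁)/(2πk) = 0.8659 ⇒ k = 0.4988/(2π·0.8659) = 0.0917 W/m·K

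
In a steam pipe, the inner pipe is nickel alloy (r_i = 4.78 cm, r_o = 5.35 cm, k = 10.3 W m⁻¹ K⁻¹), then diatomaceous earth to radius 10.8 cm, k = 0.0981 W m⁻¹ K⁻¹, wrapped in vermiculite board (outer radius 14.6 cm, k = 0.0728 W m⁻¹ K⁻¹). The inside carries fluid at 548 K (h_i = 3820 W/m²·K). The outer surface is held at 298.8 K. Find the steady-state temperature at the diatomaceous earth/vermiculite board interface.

T = 390 K

Series thermal resistances, inner to outer:
  R'_conv,in = 1/(2πr h) = 1/(2π·0.0478·3820) = 8.716×10^-4 m·K/W
  R'_nickel alloy = ln(0.0535/0.0478)/(2πk) = 0.1127/(2π·10.3) = 0.001741 m·K/W
  R'_diatomaceous earth = ln(0.108/0.0535)/(2πk) = 0.7024/(2π·0.0981) = 1.140 m·K/W
  R'_vermiculite board = ln(0.146/0.108)/(2πk) = 0.3015/(2π·0.0728) = 0.6591 m·K/W
ΣR = 8.716×10^-4 + 0.001741 + 1.140 + 0.6591 = 1.802 m·K/W
Q' = ΔT/ΣR = (548 K − 298.8 K)/1.802 = 138.3 W/m
From the inner boundary to the diatomaceous earth/vermiculite board interface, ΣR_partial = 1.143 m·K/W.
T_interface = T_in − Q'·ΣR_partial = 548 K − (138.3)(1.143) = 390 K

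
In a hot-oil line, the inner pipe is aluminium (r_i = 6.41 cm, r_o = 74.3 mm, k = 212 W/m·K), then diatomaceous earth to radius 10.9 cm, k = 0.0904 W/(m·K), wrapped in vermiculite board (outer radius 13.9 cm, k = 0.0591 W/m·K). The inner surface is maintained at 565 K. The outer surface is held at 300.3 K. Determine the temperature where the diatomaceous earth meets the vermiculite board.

T = 431 K

Treat each layer as a resistance in series:
  R'_aluminium = ln(0.0743/0.0641)/(2πk) = 0.1477/(2π·212) = 1.109×10^-4 m·K/W
  R'_diatomaceous earth = ln(0.109/0.0743)/(2πk) = 0.3832/(2π·0.0904) = 0.6747 m·K/W
  R'_vermiculite board = ln(0.139/0.109)/(2πk) = 0.2431/(2π·0.0591) = 0.6547 m·K/W
ΣR = 1.109×10^-4 + 0.6747 + 0.6547 = 1.330 m·K/W
Q' = ΔT/ΣR = (565 K − 300.3 K)/1.330 = 199.0 W/m
From the inner boundary to the diatomaceous earth/vermiculite board interface, ΣR_partial = 0.6748 m·K/W.
T_interface = T_in − Q'·ΣR_partial = 565 K − (199.0)(0.6748) = 431 K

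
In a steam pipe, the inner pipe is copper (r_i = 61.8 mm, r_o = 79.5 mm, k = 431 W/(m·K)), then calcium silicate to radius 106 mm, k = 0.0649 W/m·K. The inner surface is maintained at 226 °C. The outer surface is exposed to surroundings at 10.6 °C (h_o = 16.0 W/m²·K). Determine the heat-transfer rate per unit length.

Treat each layer as a resistance in series:
  R'_copper = ln(0.0795/0.0618)/(2πk) = 0.2519/(2π·431) = 9.300×10^-5 m·K/W
  R'_calcium silicate = ln(0.106/0.0795)/(2πk) = 0.2877/(2π·0.0649) = 0.7055 m·K/W
  R'_conv,out = 1/(2πr h) = 1/(2π·0.106·16.0) = 0.09384 m·K/W
ΣR = 9.300×10^-5 + 0.7055 + 0.09384 = 0.7994 m·K/W
Q' = ΔT/ΣR = (226 °C − 10.6 °C)/0.7994 = 269 W/m

Q' = 269 W/m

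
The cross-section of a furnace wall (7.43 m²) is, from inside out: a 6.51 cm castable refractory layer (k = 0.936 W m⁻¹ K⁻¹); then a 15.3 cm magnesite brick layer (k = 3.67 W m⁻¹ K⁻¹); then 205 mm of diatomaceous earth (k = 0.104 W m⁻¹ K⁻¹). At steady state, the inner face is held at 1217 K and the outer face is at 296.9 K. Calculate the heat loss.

Treat each layer as a resistance in series:
  R_castable refractory = L/(kA) = 0.0651/(0.936·7.43) = 0.009361 K/W
  R_magnesite brick = L/(kA) = 0.153/(3.67·7.43) = 0.005611 K/W
  R_diatomaceous earth = L/(kA) = 0.205/(0.104·7.43) = 0.2653 K/W
ΣR = 0.009361 + 0.005611 + 0.2653 = 0.2803 K/W
Q = ΔT/ΣR = (1217 K − 296.9 K)/0.2803 = 3280 W

Q = 3280 W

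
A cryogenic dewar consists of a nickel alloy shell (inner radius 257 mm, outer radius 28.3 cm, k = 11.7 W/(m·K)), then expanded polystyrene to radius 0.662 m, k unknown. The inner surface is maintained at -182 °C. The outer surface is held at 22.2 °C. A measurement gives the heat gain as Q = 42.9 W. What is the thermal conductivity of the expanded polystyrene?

ΣR = ΔT/Q = |-182 − 22.2|/42.9 = 4.760 K/W
Known resistances:
  R_nickel alloy = (1/0.257 − 1/0.283)/(4πk) = 0.3575/(4π·11.7) = 0.002431 K/W
R_expanded polystyrene = ΣR − ΣR_known = 4.760 − 0.002431 = 4.758 K/W
(1/r₁−1/r₂)/(4πk) = 4.758 ⇒ k = 2.023/(4π·4.758) = 0.0338 W/m·K

k = 0.0338 W/m·K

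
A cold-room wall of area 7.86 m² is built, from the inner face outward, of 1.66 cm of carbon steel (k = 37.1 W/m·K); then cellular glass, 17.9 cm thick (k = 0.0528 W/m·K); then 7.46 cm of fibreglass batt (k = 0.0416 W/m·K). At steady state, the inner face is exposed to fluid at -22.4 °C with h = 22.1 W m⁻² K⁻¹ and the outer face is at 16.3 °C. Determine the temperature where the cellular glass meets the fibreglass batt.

T = 3.03 °C

Treat each layer as a resistance in series:
  R_conv,in = 1/(hA) = 1/(22.1·7.86) = 0.005757 K/W
  R_carbon steel = L/(kA) = 0.0166/(37.1·7.86) = 5.693×10^-5 K/W
  R_cellular glass = L/(kA) = 0.179/(0.0528·7.86) = 0.4313 K/W
  R_fibreglass batt = L/(kA) = 0.0746/(0.0416·7.86) = 0.2282 K/W
ΣR = 0.005757 + 5.693×10^-5 + 0.4313 + 0.2282 = 0.6653 K/W
Q = ΔT/ΣR = (-22.4 °C − 16.3 °C)/0.6653 = -58.17 W
From the inner boundary to the cellular glass/fibreglass batt interface, ΣR_partial = 0.4371 K/W.
T_interface = T_in − Q·ΣR_partial = -22.4 °C − (-58.17)(0.4371) = 3.03 °C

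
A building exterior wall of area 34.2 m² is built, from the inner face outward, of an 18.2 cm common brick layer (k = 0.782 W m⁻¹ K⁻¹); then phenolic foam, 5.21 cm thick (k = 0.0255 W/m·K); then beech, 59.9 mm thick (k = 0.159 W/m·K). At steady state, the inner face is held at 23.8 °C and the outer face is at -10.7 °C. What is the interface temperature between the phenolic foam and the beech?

T = -5.80 °C

Treat each layer as a resistance in series:
  R_common brick = L/(kA) = 0.182/(0.782·34.2) = 0.006805 K/W
  R_phenolic foam = L/(kA) = 0.0521/(0.0255·34.2) = 0.05974 K/W
  R_beech = L/(kA) = 0.0599/(0.159·34.2) = 0.01102 K/W
ΣR = 0.006805 + 0.05974 + 0.01102 = 0.07756 K/W
Q = ΔT/ΣR = (23.8 °C − -10.7 °C)/0.07756 = 444.8 W
From the inner boundary to the phenolic foam/beech interface, ΣR_partial = 0.06655 K/W.
T_interface = T_in − Q·ΣR_partial = 23.8 °C − (444.8)(0.06655) = -5.80 °C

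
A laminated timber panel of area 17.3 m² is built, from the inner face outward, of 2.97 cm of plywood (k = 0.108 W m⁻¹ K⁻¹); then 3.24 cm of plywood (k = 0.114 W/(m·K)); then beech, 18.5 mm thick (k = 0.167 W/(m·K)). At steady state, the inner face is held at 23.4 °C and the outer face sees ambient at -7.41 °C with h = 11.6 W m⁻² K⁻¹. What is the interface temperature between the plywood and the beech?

Treat each layer as a resistance in series:
  R_plywood = L/(kA) = 0.0297/(0.108·17.3) = 0.01590 K/W
  R_plywood = L/(kA) = 0.0324/(0.114·17.3) = 0.01643 K/W
  R_beech = L/(kA) = 0.0185/(0.167·17.3) = 0.006403 K/W
  R_conv,out = 1/(hA) = 1/(11.6·17.3) = 0.004983 K/W
ΣR = 0.01590 + 0.01643 + 0.006403 + 0.004983 = 0.04372 K/W
Q = ΔT/ΣR = (23.4 °C − -7.41 °C)/0.04372 = 704.7 W
From the inner boundary to the plywood/beech interface, ΣR_partial = 0.03233 K/W.
T_interface = T_in − Q·ΣR_partial = 23.4 °C − (704.7)(0.03233) = 0.62 °C

T = 0.62 °C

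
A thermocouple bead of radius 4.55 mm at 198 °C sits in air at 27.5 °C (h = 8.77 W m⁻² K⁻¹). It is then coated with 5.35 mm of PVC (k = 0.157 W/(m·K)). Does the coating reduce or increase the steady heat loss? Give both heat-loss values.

increases: 0.389 → 1.12 W

Critical radius for a sphere: r_cr = 2k/h = 0.0358 m = 3.58 cm.
Outer radius after coating: r₂ = 0.00455 + 0.00535 = 0.00990 m.
Since r₁ < r_cr and r₂ ≤ r_cr, the coating moves toward the maximum at r_cr — heat loss rises.
Bare: R = 1/(4πr₁²h) = 438.3 K/W; Q = 170.5/438.3 = 0.389 W.
Coated: R = R_cond + R_conv = 152.8 K/W; Q = 170.5/152.8 = 1.12 W.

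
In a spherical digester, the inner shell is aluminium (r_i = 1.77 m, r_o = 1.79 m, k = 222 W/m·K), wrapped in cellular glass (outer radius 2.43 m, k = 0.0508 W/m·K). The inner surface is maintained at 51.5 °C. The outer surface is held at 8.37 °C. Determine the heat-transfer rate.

Series thermal resistances, inner to outer:
  R_aluminium = (1/1.77 − 1/1.79)/(4πk) = 0.006313/(4π·222) = 2.263×10^-6 K/W
  R_cellular glass = (1/1.79 − 1/2.43)/(4πk) = 0.1471/(4π·0.0508) = 0.2305 K/W
ΣR = 2.263×10^-6 + 0.2305 = 0.2305 K/W
Q = ΔT/ΣR = (51.5 °C − 8.37 °C)/0.2305 = 187 W

Q = 187 W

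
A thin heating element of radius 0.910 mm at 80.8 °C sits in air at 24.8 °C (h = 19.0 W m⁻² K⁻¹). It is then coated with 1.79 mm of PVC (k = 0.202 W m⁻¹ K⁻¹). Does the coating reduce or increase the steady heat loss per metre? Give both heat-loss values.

Critical radius for a cylinder: r_cr = k/h = 0.0106 m = 1.06 cm.
Outer radius after coating: r₂ = 9.10×10^-4 + 0.00179 = 0.002700 m.
Since r₁ < r_cr and r₂ ≤ r_cr, the coating moves toward the maximum at r_cr — heat loss rises.
Bare: R = 1/(2πr₁h) = 9.205 m·K/W; Q = 56/9.205 = 6.08 W/m.
Coated: R = R_cond + R_conv = 3.959 m·K/W; Q = 56/3.959 = 14.1 W/m.

increases: 6.08 → 14.1 W/m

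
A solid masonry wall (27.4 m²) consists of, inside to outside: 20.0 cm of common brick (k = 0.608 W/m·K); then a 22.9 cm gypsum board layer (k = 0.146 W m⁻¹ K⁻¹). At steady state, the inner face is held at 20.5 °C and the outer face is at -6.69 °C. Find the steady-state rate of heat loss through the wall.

Series thermal resistances, inner to outer:
  R_common brick = L/(kA) = 0.200/(0.608·27.4) = 0.01201 K/W
  R_gypsum board = L/(kA) = 0.229/(0.146·27.4) = 0.05724 K/W
ΣR = 0.01201 + 0.05724 = 0.06925 K/W
Q = ΔT/ΣR = (20.5 °C − -6.69 °C)/0.06925 = 393 W

Q = 393 W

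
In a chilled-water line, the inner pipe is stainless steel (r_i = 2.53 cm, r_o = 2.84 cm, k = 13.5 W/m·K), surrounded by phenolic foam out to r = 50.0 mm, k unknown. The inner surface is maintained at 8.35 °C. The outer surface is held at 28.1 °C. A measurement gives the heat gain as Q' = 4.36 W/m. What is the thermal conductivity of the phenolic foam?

ΣR = ΔT/Q' = |8.35 − 28.1|/4.36 = 4.530 m·K/W
Known resistances:
  R'_stainless steel = ln(0.0284/0.0253)/(2πk) = 0.1156/(2π·13.5) = 0.001363 m·K/W
R_phenolic foam = ΣR − ΣR_known = 4.530 − 0.001363 = 4.529 m·K/W
ln(r₂/r₁)/(2πk) = 4.529 ⇒ k = 0.5656/(2π·4.529) = 0.0199 W/m·K

k = 0.0199 W/m·K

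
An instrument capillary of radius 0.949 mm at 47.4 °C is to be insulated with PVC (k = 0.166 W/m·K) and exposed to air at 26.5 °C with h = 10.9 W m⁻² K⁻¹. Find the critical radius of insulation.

r_cr = 1.52 cm

For a cylinder, r_cr = k_ins/h = 0.166/10.9 = 0.0152 m = 1.52 cm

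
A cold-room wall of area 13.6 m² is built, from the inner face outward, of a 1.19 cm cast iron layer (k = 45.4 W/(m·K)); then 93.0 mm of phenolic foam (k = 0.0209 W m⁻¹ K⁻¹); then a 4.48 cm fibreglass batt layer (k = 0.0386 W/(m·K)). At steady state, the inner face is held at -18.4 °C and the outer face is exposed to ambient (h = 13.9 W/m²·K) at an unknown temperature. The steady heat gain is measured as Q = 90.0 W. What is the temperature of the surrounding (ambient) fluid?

Series resistances:
  R_cast iron = L/(kA) = 0.0119/(45.4·13.6) = 1.927×10^-5 K/W
  R_phenolic foam = L/(kA) = 0.0930/(0.0209·13.6) = 0.3272 K/W
  R_fibreglass batt = L/(kA) = 0.0448/(0.0386·13.6) = 0.08534 K/W
  R_conv,out = 1/(hA) = 1/(13.9·13.6) = 0.005290 K/W
ΣR = 0.4178 K/W
ΔT = Q·ΣR = 90.0 × 0.4178 = 37.60 K
Heat flows inward, so T_out = T_in + ΔT = -18.4 + 37.60 = 19.2 °C

T_out = 19.2 °C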